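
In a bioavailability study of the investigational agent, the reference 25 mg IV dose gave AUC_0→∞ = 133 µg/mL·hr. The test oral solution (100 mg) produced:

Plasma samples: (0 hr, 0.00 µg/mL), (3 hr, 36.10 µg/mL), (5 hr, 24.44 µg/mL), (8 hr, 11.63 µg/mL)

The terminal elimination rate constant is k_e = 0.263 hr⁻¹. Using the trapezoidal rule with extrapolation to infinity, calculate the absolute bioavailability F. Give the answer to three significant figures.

F = 0.400

Trapezoidal AUC_0→8 (oral solution):
  [0→3]: (0.00+36.10)/2 × 3 = 54.15
  [3→5]: (36.10+24.44)/2 × 2 = 60.54
  [5→8]: (24.44+11.63)/2 × 3 = 54.105
  Sum = 168.795 µg/mL·hr
Tail: C_last/k_e = 11.63/0.263 = 44.221
AUC_0→∞ (oral solution) = 168.795 + 44.221 = 213.016 µg/mL·hr
F = (AUC_ev/D_ev)/(AUC_iv/D_iv) = (213.016/100)/(133/25) = 2.13016/5.32 = 0.4004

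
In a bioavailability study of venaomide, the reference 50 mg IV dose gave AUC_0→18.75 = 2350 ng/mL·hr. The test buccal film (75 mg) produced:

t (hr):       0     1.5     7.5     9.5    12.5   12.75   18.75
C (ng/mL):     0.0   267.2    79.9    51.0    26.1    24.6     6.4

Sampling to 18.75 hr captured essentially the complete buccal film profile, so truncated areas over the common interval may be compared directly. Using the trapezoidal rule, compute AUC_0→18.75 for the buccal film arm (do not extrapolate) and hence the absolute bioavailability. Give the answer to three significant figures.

F = 0.450

Trapezoidal AUC_0→18.75 (buccal film):
  [0→1.5]: (0.0+267.2)/2 × 1.5 = 200.4
  [1.5→7.5]: (267.2+79.9)/2 × 6 = 1041.3
  [7.5→9.5]: (79.9+51.0)/2 × 2 = 130.9
  [9.5→12.5]: (51.0+26.1)/2 × 3 = 115.65
  [12.5→12.75]: (26.1+24.6)/2 × 0.25 = 6.3375
  [12.75→18.75]: (24.6+6.4)/2 × 6 = 93.0
  Sum = 1587.5875 ng/mL·hr
F = (AUC_ev/D_ev)/(AUC_iv/D_iv) = (1587.5875/75)/(2350/50) = 21.1678/47 = 0.4504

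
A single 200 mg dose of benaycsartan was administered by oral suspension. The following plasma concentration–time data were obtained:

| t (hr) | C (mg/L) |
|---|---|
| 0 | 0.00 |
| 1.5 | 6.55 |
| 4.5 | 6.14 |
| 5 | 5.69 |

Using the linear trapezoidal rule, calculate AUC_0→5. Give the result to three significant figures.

AUC = 26.9 mg/L·hr

Trapezoidal AUC_0→5:
  [0→1.5]: (0.00+6.55)/2 × 1.5 = 4.9125
  [1.5→4.5]: (6.55+6.14)/2 × 3 = 19.035
  [4.5→5]: (6.14+5.69)/2 × 0.5 = 2.9575
  Sum = 26.905 mg/L·hr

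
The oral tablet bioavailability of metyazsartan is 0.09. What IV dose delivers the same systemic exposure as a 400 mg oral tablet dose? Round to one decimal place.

D_iv = 36.0 mg

Systemic exposure from an extravascular dose = F × D_ev, so the equivalent IV dose is F × D_ev.
D_iv = F × D_ev = 0.09 × 400 = 36 mg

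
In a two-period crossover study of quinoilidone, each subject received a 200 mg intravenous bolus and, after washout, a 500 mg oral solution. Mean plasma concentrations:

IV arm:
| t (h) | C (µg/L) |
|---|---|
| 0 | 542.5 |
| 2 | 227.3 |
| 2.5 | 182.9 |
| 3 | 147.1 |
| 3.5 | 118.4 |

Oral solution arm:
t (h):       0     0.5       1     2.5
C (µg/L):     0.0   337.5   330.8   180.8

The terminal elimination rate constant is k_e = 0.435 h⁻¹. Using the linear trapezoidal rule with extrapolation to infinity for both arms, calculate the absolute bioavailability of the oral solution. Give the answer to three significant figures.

Trapezoidal AUC_0→3.5 (IV):
  [0→2]: (542.5+227.3)/2 × 2 = 769.8
  [2→2.5]: (227.3+182.9)/2 × 0.5 = 102.55
  [2.5→3]: (182.9+147.1)/2 × 0.5 = 82.5
  [3→3.5]: (147.1+118.4)/2 × 0.5 = 66.375
  Sum = 1021.225 µg/L·h
IV tail: 118.4/0.435 = 272.184; AUC_iv,0→∞ = 1021.225 + 272.184 = 1293.409 µg/L·h
Trapezoidal AUC_0→2.5 (oral solution):
  [0→0.5]: (0.0+337.5)/2 × 0.5 = 84.375
  [0.5→1]: (337.5+330.8)/2 × 0.5 = 167.075
  [1→2.5]: (330.8+180.8)/2 × 1.5 = 383.7
  Sum = 635.15 µg/L·h
oral solution tail: 180.8/0.435 = 415.632; AUC_ev,0→∞ = 635.15 + 415.632 = 1050.782 µg/L·h
F = (AUC_ev/D_ev)/(AUC_iv/D_iv) = (1050.782/500)/(1293.409/200) = 2.101564/6.467045 = 0.3250

F = 0.325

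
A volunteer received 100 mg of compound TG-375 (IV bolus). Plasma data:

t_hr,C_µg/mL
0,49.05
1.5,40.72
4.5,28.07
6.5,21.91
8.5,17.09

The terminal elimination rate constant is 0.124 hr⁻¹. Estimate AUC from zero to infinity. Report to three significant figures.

AUC = 397 µg/mL·hr

Trapezoidal AUC_0→8.5:
  [0→1.5]: (49.05+40.72)/2 × 1.5 = 67.3275
  [1.5→4.5]: (40.72+28.07)/2 × 3 = 103.185
  [4.5→6.5]: (28.07+21.91)/2 × 2 = 49.98
  [6.5→8.5]: (21.91+17.09)/2 × 2 = 39.0
  Sum = 259.4925 µg/mL·hr
Extrapolated tail: C_last / k_e = 17.09 / 0.124 = 137.823
AUC_0→∞ = 259.4925 + 137.823 = 397.3155 µg/mL·hr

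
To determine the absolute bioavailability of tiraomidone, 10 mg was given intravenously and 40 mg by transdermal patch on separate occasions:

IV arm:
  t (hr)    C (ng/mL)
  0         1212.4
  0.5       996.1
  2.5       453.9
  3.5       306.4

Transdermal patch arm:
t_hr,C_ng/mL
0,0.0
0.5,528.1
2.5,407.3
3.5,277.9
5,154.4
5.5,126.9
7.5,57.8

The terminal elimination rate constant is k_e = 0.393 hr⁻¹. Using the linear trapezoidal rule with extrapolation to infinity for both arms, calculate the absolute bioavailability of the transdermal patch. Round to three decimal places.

Trapezoidal AUC_0→3.5 (IV):
  [0→0.5]: (1212.4+996.1)/2 × 0.5 = 552.125
  [0.5→2.5]: (996.1+453.9)/2 × 2 = 1450.0
  [2.5→3.5]: (453.9+306.4)/2 × 1 = 380.15
  Sum = 2382.275 ng/mL·hr
IV tail: 306.4/0.393 = 779.644; AUC_iv,0→∞ = 2382.275 + 779.644 = 3161.919 ng/mL·hr
Trapezoidal AUC_0→7.5 (transdermal patch):
  [0→0.5]: (0.0+528.1)/2 × 0.5 = 132.025
  [0.5→2.5]: (528.1+407.3)/2 × 2 = 935.4
  [2.5→3.5]: (407.3+277.9)/2 × 1 = 342.6
  [3.5→5]: (277.9+154.4)/2 × 1.5 = 324.225
  [5→5.5]: (154.4+126.9)/2 × 0.5 = 70.325
  [5.5→7.5]: (126.9+57.8)/2 × 2 = 184.7
  Sum = 1989.275 ng/mL·hr
transdermal patch tail: 57.8/0.393 = 147.074; AUC_ev,0→∞ = 1989.275 + 147.074 = 2136.349 ng/mL·hr
F = (AUC_ev/D_ev)/(AUC_iv/D_iv) = (2136.349/40)/(3161.919/10) = 53.408725/316.1919 = 0.1689

F = 0.169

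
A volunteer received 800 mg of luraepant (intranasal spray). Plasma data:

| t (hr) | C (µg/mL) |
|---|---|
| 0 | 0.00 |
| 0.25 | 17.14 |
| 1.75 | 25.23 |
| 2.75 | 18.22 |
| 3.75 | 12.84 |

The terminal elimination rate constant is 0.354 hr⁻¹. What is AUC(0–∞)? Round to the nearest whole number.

AUC = 107 µg/mL·hr

Trapezoidal AUC_0→3.75:
  [0→0.25]: (0.00+17.14)/2 × 0.25 = 2.1425
  [0.25→1.75]: (17.14+25.23)/2 × 1.5 = 31.7775
  [1.75→2.75]: (25.23+18.22)/2 × 1 = 21.725
  [2.75→3.75]: (18.22+12.84)/2 × 1 = 15.53
  Sum = 71.175 µg/mL·hr
Extrapolated tail: C_last / k_e = 12.84 / 0.354 = 36.271
AUC_0→∞ = 71.175 + 36.271 = 107.446 µg/mL·hr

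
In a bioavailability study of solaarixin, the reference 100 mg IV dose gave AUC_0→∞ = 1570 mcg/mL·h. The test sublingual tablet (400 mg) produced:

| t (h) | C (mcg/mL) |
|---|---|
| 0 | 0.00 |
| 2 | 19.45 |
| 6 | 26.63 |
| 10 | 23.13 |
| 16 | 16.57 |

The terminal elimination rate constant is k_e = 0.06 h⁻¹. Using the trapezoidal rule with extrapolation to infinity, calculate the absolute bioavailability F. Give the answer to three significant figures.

Trapezoidal AUC_0→16 (sublingual tablet):
  [0→2]: (0.00+19.45)/2 × 2 = 19.45
  [2→6]: (19.45+26.63)/2 × 4 = 92.16
  [6→10]: (26.63+23.13)/2 × 4 = 99.52
  [10→16]: (23.13+16.57)/2 × 6 = 119.1
  Sum = 330.23 mcg/mL·h
Tail: C_last/k_e = 16.57/0.06 = 276.167
AUC_0→∞ (sublingual tablet) = 330.23 + 276.167 = 606.397 mcg/mL·h
F = (AUC_ev/D_ev)/(AUC_iv/D_iv) = (606.397/400)/(1570/100) = 1.5159925/15.7 = 0.0966

F = 0.0966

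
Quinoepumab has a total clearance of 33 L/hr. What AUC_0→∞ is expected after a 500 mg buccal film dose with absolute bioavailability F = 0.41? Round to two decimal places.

AUC = 6.21 mg/L·hr

AUC_0→∞ = F × Dose / CL
        = 0.41 × 500 / 33 = 6.21212 mg/L·hr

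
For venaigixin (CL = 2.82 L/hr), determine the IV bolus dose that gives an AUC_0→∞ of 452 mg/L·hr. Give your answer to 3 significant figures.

Dose_iv = CL × AUC_0→∞
     = 2.82 × 452 = 1274.64 mg

Dose = 1270 mg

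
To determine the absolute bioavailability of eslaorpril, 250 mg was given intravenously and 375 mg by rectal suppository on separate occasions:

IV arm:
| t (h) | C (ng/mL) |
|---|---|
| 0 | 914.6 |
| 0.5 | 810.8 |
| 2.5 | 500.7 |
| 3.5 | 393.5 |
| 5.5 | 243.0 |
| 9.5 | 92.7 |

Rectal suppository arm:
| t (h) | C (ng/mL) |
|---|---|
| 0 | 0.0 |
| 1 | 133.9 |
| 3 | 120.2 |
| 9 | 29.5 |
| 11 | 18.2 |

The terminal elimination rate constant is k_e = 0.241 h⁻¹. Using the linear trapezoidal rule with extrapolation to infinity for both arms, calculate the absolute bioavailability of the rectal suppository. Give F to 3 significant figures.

Trapezoidal AUC_0→9.5 (IV):
  [0→0.5]: (914.6+810.8)/2 × 0.5 = 431.35
  [0.5→2.5]: (810.8+500.7)/2 × 2 = 1311.5
  [2.5→3.5]: (500.7+393.5)/2 × 1 = 447.1
  [3.5→5.5]: (393.5+243.0)/2 × 2 = 636.5
  [5.5→9.5]: (243.0+92.7)/2 × 4 = 671.4
  Sum = 3497.85 ng/mL·h
IV tail: 92.7/0.241 = 384.647; AUC_iv,0→∞ = 3497.85 + 384.647 = 3882.497 ng/mL·h
Trapezoidal AUC_0→11 (rectal suppository):
  [0→1]: (0.0+133.9)/2 × 1 = 66.95
  [1→3]: (133.9+120.2)/2 × 2 = 254.1
  [3→9]: (120.2+29.5)/2 × 6 = 449.1
  [9→11]: (29.5+18.2)/2 × 2 = 47.7
  Sum = 817.85 ng/mL·h
rectal suppository tail: 18.2/0.241 = 75.519; AUC_ev,0→∞ = 817.85 + 75.519 = 893.369 ng/mL·h
F = (AUC_ev/D_ev)/(AUC_iv/D_iv) = (893.369/375)/(3882.497/250) = 2.38232/15.529988 = 0.1534

F = 0.153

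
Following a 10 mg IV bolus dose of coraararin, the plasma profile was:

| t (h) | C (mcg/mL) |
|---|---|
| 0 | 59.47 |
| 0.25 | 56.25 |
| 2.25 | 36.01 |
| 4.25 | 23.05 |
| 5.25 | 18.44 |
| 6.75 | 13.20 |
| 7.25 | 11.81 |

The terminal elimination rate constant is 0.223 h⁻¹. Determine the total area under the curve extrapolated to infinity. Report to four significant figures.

AUC = 269.5 mcg/mL·h

Trapezoidal AUC_0→7.25:
  [0→0.25]: (59.47+56.25)/2 × 0.25 = 14.465
  [0.25→2.25]: (56.25+36.01)/2 × 2 = 92.26
  [2.25→4.25]: (36.01+23.05)/2 × 2 = 59.06
  [4.25→5.25]: (23.05+18.44)/2 × 1 = 20.745
  [5.25→6.75]: (18.44+13.20)/2 × 1.5 = 23.73
  [6.75→7.25]: (13.20+11.81)/2 × 0.5 = 6.2525
  Sum = 216.5125 mcg/mL·h
Extrapolated tail: C_last / k_e = 11.81 / 0.223 = 52.960
AUC_0→∞ = 216.5125 + 52.960 = 269.4725 mcg/mL·h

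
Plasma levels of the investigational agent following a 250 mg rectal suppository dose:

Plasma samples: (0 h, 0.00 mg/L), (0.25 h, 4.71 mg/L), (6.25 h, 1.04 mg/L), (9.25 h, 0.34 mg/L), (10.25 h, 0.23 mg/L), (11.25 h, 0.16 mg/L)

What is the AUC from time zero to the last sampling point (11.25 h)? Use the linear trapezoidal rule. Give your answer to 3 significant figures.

Trapezoidal AUC_0→11.25:
  [0→0.25]: (0.00+4.71)/2 × 0.25 = 0.58875
  [0.25→6.25]: (4.71+1.04)/2 × 6 = 17.25
  [6.25→9.25]: (1.04+0.34)/2 × 3 = 2.07
  [9.25→10.25]: (0.34+0.23)/2 × 1 = 0.285
  [10.25→11.25]: (0.23+0.16)/2 × 1 = 0.195
  Sum = 20.38875 mg/L·h

AUC = 20.4 mg/L·h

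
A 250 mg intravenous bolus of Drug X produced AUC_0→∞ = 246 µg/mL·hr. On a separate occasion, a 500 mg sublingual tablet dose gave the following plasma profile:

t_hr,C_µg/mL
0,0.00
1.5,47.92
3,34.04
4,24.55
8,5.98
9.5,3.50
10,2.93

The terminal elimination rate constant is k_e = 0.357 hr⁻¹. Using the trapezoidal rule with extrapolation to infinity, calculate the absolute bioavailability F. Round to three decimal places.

F = 0.416

Trapezoidal AUC_0→10 (sublingual tablet):
  [0→1.5]: (0.00+47.92)/2 × 1.5 = 35.94
  [1.5→3]: (47.92+34.04)/2 × 1.5 = 61.47
  [3→4]: (34.04+24.55)/2 × 1 = 29.295
  [4→8]: (24.55+5.98)/2 × 4 = 61.06
  [8→9.5]: (5.98+3.50)/2 × 1.5 = 7.11
  [9.5→10]: (3.50+2.93)/2 × 0.5 = 1.6075
  Sum = 196.4825 µg/mL·hr
Tail: C_last/k_e = 2.93/0.357 = 8.207
AUC_0→∞ (sublingual tablet) = 196.4825 + 8.207 = 204.6895 µg/mL·hr
F = (AUC_ev/D_ev)/(AUC_iv/D_iv) = (204.6895/500)/(246/250) = 0.409379/0.984 = 0.4160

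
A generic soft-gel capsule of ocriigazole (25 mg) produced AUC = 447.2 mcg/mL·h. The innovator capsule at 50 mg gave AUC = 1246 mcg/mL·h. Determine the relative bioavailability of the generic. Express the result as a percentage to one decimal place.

F_rel = (AUC_test/D_test) / (AUC_ref/D_ref)
      = (447.2/25) / (1246/50)
      = 17.888 / 24.92 = 0.7178 = 71.78%

F_rel = 71.8%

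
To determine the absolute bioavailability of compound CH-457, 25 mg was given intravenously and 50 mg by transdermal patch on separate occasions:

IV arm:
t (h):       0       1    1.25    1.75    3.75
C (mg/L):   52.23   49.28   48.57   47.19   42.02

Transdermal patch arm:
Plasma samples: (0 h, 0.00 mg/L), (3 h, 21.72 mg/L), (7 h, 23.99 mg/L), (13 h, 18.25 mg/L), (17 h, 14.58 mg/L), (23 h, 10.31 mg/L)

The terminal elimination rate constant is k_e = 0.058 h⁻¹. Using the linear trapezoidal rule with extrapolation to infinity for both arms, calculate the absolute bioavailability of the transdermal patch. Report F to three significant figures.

Trapezoidal AUC_0→3.75 (IV):
  [0→1]: (52.23+49.28)/2 × 1 = 50.755
  [1→1.25]: (49.28+48.57)/2 × 0.25 = 12.23125
  [1.25→1.75]: (48.57+47.19)/2 × 0.5 = 23.94
  [1.75→3.75]: (47.19+42.02)/2 × 2 = 89.21
  Sum = 176.13625 mg/L·h
IV tail: 42.02/0.058 = 724.483; AUC_iv,0→∞ = 176.13625 + 724.483 = 900.61925 mg/L·h
Trapezoidal AUC_0→23 (transdermal patch):
  [0→3]: (0.00+21.72)/2 × 3 = 32.58
  [3→7]: (21.72+23.99)/2 × 4 = 91.42
  [7→13]: (23.99+18.25)/2 × 6 = 126.72
  [13→17]: (18.25+14.58)/2 × 4 = 65.66
  [17→23]: (14.58+10.31)/2 × 6 = 74.67
  Sum = 391.05 mg/L·h
transdermal patch tail: 10.31/0.058 = 177.759; AUC_ev,0→∞ = 391.05 + 177.759 = 568.809 mg/L·h
F = (AUC_ev/D_ev)/(AUC_iv/D_iv) = (568.809/50)/(900.61925/25) = 11.37618/36.02477 = 0.3158

F = 0.316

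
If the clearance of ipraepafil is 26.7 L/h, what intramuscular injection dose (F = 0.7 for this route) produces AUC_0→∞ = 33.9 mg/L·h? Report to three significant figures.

Dose = 1290 mg

Dose = CL × AUC_0→∞ / F
     = 26.7 × 33.9 / 0.7 = 1293.04 mg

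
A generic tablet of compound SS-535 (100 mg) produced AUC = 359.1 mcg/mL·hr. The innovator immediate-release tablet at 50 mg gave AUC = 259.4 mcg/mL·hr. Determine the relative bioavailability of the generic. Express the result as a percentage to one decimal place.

F_rel = (AUC_test/D_test) / (AUC_ref/D_ref)
      = (359.1/100) / (259.4/50)
      = 3.591 / 5.188 = 0.6922 = 69.22%

F_rel = 69.2%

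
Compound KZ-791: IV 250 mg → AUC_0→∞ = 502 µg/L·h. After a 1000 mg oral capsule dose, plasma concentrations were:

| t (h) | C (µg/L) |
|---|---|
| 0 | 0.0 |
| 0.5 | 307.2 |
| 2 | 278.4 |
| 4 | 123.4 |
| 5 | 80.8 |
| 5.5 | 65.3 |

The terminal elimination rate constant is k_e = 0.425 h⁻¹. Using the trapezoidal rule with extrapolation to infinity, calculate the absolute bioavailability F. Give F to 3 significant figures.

Trapezoidal AUC_0→5.5 (oral capsule):
  [0→0.5]: (0.0+307.2)/2 × 0.5 = 76.8
  [0.5→2]: (307.2+278.4)/2 × 1.5 = 439.2
  [2→4]: (278.4+123.4)/2 × 2 = 401.8
  [4→5]: (123.4+80.8)/2 × 1 = 102.1
  [5→5.5]: (80.8+65.3)/2 × 0.5 = 36.525
  Sum = 1056.425 µg/L·h
Tail: C_last/k_e = 65.3/0.425 = 153.647
AUC_0→∞ (oral capsule) = 1056.425 + 153.647 = 1210.072 µg/L·h
F = (AUC_ev/D_ev)/(AUC_iv/D_iv) = (1210.072/1000)/(502/250) = 1.210072/2.008 = 0.6026

F = 0.603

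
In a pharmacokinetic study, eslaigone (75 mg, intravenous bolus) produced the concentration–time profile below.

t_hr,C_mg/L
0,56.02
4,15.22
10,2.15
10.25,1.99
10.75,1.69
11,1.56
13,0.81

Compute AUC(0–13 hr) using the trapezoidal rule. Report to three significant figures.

Trapezoidal AUC_0→13:
  [0→4]: (56.02+15.22)/2 × 4 = 142.48
  [4→10]: (15.22+2.15)/2 × 6 = 52.11
  [10→10.25]: (2.15+1.99)/2 × 0.25 = 0.5175
  [10.25→10.75]: (1.99+1.69)/2 × 0.5 = 0.92
  [10.75→11]: (1.69+1.56)/2 × 0.25 = 0.40625
  [11→13]: (1.56+0.81)/2 × 2 = 2.37
  Sum = 198.80375 mg/L·hr

AUC = 199 mg/L·hr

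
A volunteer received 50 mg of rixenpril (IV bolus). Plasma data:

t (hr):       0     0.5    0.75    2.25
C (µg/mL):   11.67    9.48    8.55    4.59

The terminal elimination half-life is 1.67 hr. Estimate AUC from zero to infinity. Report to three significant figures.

Trapezoidal AUC_0→2.25:
  [0→0.5]: (11.67+9.48)/2 × 0.5 = 5.2875
  [0.5→0.75]: (9.48+8.55)/2 × 0.25 = 2.25375
  [0.75→2.25]: (8.55+4.59)/2 × 1.5 = 9.855
  Sum = 17.39625 µg/mL·hr
k_e = ln2 / t½ = 0.693147 / 1.67 = 0.4151 hr^-1
Extrapolated tail: C_last / k_e = 4.59 / 0.4151 = 11.058
AUC_0→∞ = 17.39625 + 11.058 = 28.45425 µg/mL·hr

AUC = 28.5 µg/mL·hr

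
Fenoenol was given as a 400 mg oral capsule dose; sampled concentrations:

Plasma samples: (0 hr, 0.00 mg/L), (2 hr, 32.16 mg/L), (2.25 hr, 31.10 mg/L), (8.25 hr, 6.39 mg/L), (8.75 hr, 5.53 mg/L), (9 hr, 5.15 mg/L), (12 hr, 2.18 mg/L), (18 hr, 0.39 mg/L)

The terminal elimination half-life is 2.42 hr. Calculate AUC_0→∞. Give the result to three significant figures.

Trapezoidal AUC_0→18:
  [0→2]: (0.00+32.16)/2 × 2 = 32.16
  [2→2.25]: (32.16+31.10)/2 × 0.25 = 7.9075
  [2.25→8.25]: (31.10+6.39)/2 × 6 = 112.47
  [8.25→8.75]: (6.39+5.53)/2 × 0.5 = 2.98
  [8.75→9]: (5.53+5.15)/2 × 0.25 = 1.335
  [9→12]: (5.15+2.18)/2 × 3 = 10.995
  [12→18]: (2.18+0.39)/2 × 6 = 7.71
  Sum = 175.5575 mg/L·hr
k_e = ln2 / t½ = 0.693147 / 2.42 = 0.2864 hr^-1
Extrapolated tail: C_last / k_e = 0.39 / 0.2864 = 1.362
AUC_0→∞ = 175.5575 + 1.362 = 176.9195 mg/L·hr

AUC = 177 mg/L·hr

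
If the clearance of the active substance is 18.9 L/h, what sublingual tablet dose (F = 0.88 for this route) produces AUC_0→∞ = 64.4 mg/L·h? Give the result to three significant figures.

Dose = CL × AUC_0→∞ / F
     = 18.9 × 64.4 / 0.88 = 1383.14 mg

Dose = 1380 mg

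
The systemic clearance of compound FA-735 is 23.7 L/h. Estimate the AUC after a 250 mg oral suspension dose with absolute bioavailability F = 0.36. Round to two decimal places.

AUC = 3.80 mg/L·h

AUC_0→∞ = F × Dose / CL
        = 0.36 × 250 / 23.7 = 3.79747 mg/L·h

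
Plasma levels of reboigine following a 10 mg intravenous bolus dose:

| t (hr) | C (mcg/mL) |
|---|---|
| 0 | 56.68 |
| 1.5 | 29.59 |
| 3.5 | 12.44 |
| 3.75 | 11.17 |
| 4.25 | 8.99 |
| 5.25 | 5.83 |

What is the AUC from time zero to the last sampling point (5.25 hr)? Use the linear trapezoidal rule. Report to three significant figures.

Trapezoidal AUC_0→5.25:
  [0→1.5]: (56.68+29.59)/2 × 1.5 = 64.7025
  [1.5→3.5]: (29.59+12.44)/2 × 2 = 42.03
  [3.5→3.75]: (12.44+11.17)/2 × 0.25 = 2.95125
  [3.75→4.25]: (11.17+8.99)/2 × 0.5 = 5.04
  [4.25→5.25]: (8.99+5.83)/2 × 1 = 7.41
  Sum = 122.13375 mcg/mL·hr

AUC = 122 mcg/mL·hr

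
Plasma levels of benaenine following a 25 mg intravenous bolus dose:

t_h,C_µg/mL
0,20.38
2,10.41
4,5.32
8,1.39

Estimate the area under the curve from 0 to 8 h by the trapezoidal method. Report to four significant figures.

Trapezoidal AUC_0→8:
  [0→2]: (20.38+10.41)/2 × 2 = 30.79
  [2→4]: (10.41+5.32)/2 × 2 = 15.73
  [4→8]: (5.32+1.39)/2 × 4 = 13.42
  Sum = 59.94 µg/mL·h

AUC = 59.94 µg/mL·h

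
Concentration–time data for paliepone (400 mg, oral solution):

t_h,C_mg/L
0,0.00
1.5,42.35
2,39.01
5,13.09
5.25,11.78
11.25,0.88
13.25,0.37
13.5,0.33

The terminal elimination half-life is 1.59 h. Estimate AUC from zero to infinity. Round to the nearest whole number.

AUC = 173 mg/L·h

Trapezoidal AUC_0→13.5:
  [0→1.5]: (0.00+42.35)/2 × 1.5 = 31.7625
  [1.5→2]: (42.35+39.01)/2 × 0.5 = 20.34
  [2→5]: (39.01+13.09)/2 × 3 = 78.15
  [5→5.25]: (13.09+11.78)/2 × 0.25 = 3.10875
  [5.25→11.25]: (11.78+0.88)/2 × 6 = 37.98
  [11.25→13.25]: (0.88+0.37)/2 × 2 = 1.25
  [13.25→13.5]: (0.37+0.33)/2 × 0.25 = 0.0875
  Sum = 172.67875 mg/L·h
k_e = ln2 / t½ = 0.693147 / 1.59 = 0.4359 h^-1
Extrapolated tail: C_last / k_e = 0.33 / 0.4359 = 0.757
AUC_0→∞ = 172.67875 + 0.757 = 173.43575 mg/L·h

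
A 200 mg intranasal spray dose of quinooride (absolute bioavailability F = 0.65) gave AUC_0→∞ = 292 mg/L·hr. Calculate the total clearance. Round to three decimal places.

CL = 0.445 L/hr

CL = F × Dose / AUC_0→∞
   = 0.65 × 200 / 292 = 0.445205 L/hr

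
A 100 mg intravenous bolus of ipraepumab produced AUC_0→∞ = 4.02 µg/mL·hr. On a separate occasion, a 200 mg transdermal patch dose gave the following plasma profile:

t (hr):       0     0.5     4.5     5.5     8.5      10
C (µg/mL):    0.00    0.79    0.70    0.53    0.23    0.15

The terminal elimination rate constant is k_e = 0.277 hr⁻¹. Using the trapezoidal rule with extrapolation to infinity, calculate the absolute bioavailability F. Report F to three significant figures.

F = 0.716

Trapezoidal AUC_0→10 (transdermal patch):
  [0→0.5]: (0.00+0.79)/2 × 0.5 = 0.1975
  [0.5→4.5]: (0.79+0.70)/2 × 4 = 2.98
  [4.5→5.5]: (0.70+0.53)/2 × 1 = 0.615
  [5.5→8.5]: (0.53+0.23)/2 × 3 = 1.14
  [8.5→10]: (0.23+0.15)/2 × 1.5 = 0.285
  Sum = 5.2175 µg/mL·hr
Tail: C_last/k_e = 0.15/0.277 = 0.542
AUC_0→∞ (transdermal patch) = 5.2175 + 0.542 = 5.7595 µg/mL·hr
F = (AUC_ev/D_ev)/(AUC_iv/D_iv) = (5.7595/200)/(4.02/100) = 0.0287975/0.0402 = 0.7164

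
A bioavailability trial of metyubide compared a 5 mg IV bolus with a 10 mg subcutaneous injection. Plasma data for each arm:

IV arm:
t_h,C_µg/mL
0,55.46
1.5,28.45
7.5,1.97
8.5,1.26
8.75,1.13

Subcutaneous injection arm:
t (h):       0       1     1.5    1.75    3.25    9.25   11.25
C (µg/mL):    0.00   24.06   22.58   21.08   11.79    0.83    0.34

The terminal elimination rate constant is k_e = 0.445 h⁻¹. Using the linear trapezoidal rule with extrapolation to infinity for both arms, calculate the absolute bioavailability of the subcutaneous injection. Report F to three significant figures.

F = 0.295

Trapezoidal AUC_0→8.75 (IV):
  [0→1.5]: (55.46+28.45)/2 × 1.5 = 62.9325
  [1.5→7.5]: (28.45+1.97)/2 × 6 = 91.26
  [7.5→8.5]: (1.97+1.26)/2 × 1 = 1.615
  [8.5→8.75]: (1.26+1.13)/2 × 0.25 = 0.29875
  Sum = 156.10625 µg/mL·h
IV tail: 1.13/0.445 = 2.539; AUC_iv,0→∞ = 156.10625 + 2.539 = 158.64525 µg/mL·h
Trapezoidal AUC_0→11.25 (subcutaneous injection):
  [0→1]: (0.00+24.06)/2 × 1 = 12.03
  [1→1.5]: (24.06+22.58)/2 × 0.5 = 11.66
  [1.5→1.75]: (22.58+21.08)/2 × 0.25 = 5.4575
  [1.75→3.25]: (21.08+11.79)/2 × 1.5 = 24.6525
  [3.25→9.25]: (11.79+0.83)/2 × 6 = 37.86
  [9.25→11.25]: (0.83+0.34)/2 × 2 = 1.17
  Sum = 92.83 µg/mL·h
subcutaneous injection tail: 0.34/0.445 = 0.764; AUC_ev,0→∞ = 92.83 + 0.764 = 93.594 µg/mL·h
F = (AUC_ev/D_ev)/(AUC_iv/D_iv) = (93.594/10)/(158.64525/5) = 9.3594/31.72905 = 0.2950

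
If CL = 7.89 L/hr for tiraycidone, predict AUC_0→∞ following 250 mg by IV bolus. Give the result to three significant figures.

AUC_0→∞ = Dose_iv / CL
        = 250 / 7.89 = 31.6857 mg/L·hr

AUC = 31.7 mg/L·hr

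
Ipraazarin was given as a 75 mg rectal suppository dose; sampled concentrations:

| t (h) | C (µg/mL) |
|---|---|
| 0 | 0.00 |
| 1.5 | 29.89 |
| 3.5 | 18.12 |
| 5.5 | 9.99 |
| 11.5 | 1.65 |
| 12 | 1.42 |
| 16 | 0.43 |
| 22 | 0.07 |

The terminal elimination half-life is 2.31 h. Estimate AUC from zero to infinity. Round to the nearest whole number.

AUC = 140 µg/mL·h

Trapezoidal AUC_0→22:
  [0→1.5]: (0.00+29.89)/2 × 1.5 = 22.4175
  [1.5→3.5]: (29.89+18.12)/2 × 2 = 48.01
  [3.5→5.5]: (18.12+9.99)/2 × 2 = 28.11
  [5.5→11.5]: (9.99+1.65)/2 × 6 = 34.92
  [11.5→12]: (1.65+1.42)/2 × 0.5 = 0.7675
  [12→16]: (1.42+0.43)/2 × 4 = 3.7
  [16→22]: (0.43+0.07)/2 × 6 = 1.5
  Sum = 139.425 µg/mL·h
k_e = ln2 / t½ = 0.693147 / 2.31 = 0.3001 h^-1
Extrapolated tail: C_last / k_e = 0.07 / 0.3001 = 0.233
AUC_0→∞ = 139.425 + 0.233 = 139.658 µg/mL·h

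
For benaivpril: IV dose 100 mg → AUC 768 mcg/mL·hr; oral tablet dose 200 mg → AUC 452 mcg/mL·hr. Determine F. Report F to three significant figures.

F = (AUC_ev / D_ev) / (AUC_iv / D_iv)
  = (452/200) / (768/100)
  = 2.26 / 7.68 = 0.2943

F = 0.294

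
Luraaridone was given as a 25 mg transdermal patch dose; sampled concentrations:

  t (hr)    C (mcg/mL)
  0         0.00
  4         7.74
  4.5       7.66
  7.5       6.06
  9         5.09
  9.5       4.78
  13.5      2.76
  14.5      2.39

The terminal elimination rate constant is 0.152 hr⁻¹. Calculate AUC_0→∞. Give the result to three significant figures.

AUC = 84.1 mcg/mL·hr

Trapezoidal AUC_0→14.5:
  [0→4]: (0.00+7.74)/2 × 4 = 15.48
  [4→4.5]: (7.74+7.66)/2 × 0.5 = 3.85
  [4.5→7.5]: (7.66+6.06)/2 × 3 = 20.58
  [7.5→9]: (6.06+5.09)/2 × 1.5 = 8.3625
  [9→9.5]: (5.09+4.78)/2 × 0.5 = 2.4675
  [9.5→13.5]: (4.78+2.76)/2 × 4 = 15.08
  [13.5→14.5]: (2.76+2.39)/2 × 1 = 2.575
  Sum = 68.395 mcg/mL·hr
Extrapolated tail: C_last / k_e = 2.39 / 0.152 = 15.724
AUC_0→∞ = 68.395 + 15.724 = 84.119 mcg/mL·hr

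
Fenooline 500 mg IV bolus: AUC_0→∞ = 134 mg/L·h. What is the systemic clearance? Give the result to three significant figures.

CL = Dose_iv / AUC_0→∞
   = 500 / 134 = 3.73134 L/h

CL = 3.73 L/h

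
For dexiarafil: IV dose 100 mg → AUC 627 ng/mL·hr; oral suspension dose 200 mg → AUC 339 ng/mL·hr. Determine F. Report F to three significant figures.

F = 0.270

F = (AUC_ev / D_ev) / (AUC_iv / D_iv)
  = (339/200) / (627/100)
  = 1.695 / 6.27 = 0.2703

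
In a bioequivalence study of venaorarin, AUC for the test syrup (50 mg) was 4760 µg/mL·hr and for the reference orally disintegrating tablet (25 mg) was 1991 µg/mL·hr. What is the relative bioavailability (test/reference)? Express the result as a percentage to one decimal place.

F_rel = (AUC_test/D_test) / (AUC_ref/D_ref)
      = (4760/50) / (1991/25)
      = 95.2 / 79.64 = 1.1954 = 119.54%

F_rel = 119.5%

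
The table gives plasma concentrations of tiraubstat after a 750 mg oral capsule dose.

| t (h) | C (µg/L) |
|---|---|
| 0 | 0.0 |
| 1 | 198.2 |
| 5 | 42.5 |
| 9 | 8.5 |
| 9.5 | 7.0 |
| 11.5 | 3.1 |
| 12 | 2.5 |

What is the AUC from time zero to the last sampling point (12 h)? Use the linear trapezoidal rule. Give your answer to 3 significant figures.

Trapezoidal AUC_0→12:
  [0→1]: (0.0+198.2)/2 × 1 = 99.1
  [1→5]: (198.2+42.5)/2 × 4 = 481.4
  [5→9]: (42.5+8.5)/2 × 4 = 102.0
  [9→9.5]: (8.5+7.0)/2 × 0.5 = 3.875
  [9.5→11.5]: (7.0+3.1)/2 × 2 = 10.1
  [11.5→12]: (3.1+2.5)/2 × 0.5 = 1.4
  Sum = 697.875 µg/L·h

AUC = 698 µg/L·h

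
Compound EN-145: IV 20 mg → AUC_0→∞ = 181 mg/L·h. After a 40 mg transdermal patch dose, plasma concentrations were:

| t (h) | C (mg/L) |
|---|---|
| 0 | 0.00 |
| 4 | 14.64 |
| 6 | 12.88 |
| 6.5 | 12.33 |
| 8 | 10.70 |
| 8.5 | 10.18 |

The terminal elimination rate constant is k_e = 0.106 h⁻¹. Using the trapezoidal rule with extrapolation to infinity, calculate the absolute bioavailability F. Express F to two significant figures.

F = 0.50

Trapezoidal AUC_0→8.5 (transdermal patch):
  [0→4]: (0.00+14.64)/2 × 4 = 29.28
  [4→6]: (14.64+12.88)/2 × 2 = 27.52
  [6→6.5]: (12.88+12.33)/2 × 0.5 = 6.3025
  [6.5→8]: (12.33+10.70)/2 × 1.5 = 17.2725
  [8→8.5]: (10.70+10.18)/2 × 0.5 = 5.22
  Sum = 85.595 mg/L·h
Tail: C_last/k_e = 10.18/0.106 = 96.038
AUC_0→∞ (transdermal patch) = 85.595 + 96.038 = 181.633 mg/L·h
F = (AUC_ev/D_ev)/(AUC_iv/D_iv) = (181.633/40)/(181/20) = 4.540825/9.05 = 0.5017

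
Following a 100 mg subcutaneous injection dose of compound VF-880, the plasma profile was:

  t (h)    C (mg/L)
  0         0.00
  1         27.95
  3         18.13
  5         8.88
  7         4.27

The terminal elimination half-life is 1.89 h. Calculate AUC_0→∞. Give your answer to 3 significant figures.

Trapezoidal AUC_0→7:
  [0→1]: (0.00+27.95)/2 × 1 = 13.975
  [1→3]: (27.95+18.13)/2 × 2 = 46.08
  [3→5]: (18.13+8.88)/2 × 2 = 27.01
  [5→7]: (8.88+4.27)/2 × 2 = 13.15
  Sum = 100.215 mg/L·h
k_e = ln2 / t½ = 0.693147 / 1.89 = 0.3667 h^-1
Extrapolated tail: C_last / k_e = 4.27 / 0.3667 = 11.644
AUC_0→∞ = 100.215 + 11.644 = 111.859 mg/L·h

AUC = 112 mg/L·h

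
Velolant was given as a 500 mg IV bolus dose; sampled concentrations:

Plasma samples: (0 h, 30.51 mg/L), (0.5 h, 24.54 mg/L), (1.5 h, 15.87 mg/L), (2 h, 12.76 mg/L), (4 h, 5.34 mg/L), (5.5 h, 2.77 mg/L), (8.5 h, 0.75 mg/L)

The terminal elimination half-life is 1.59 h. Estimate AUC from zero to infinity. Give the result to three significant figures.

AUC = 72.3 mg/L·h

Trapezoidal AUC_0→8.5:
  [0→0.5]: (30.51+24.54)/2 × 0.5 = 13.7625
  [0.5→1.5]: (24.54+15.87)/2 × 1 = 20.205
  [1.5→2]: (15.87+12.76)/2 × 0.5 = 7.1575
  [2→4]: (12.76+5.34)/2 × 2 = 18.1
  [4→5.5]: (5.34+2.77)/2 × 1.5 = 6.0825
  [5.5→8.5]: (2.77+0.75)/2 × 3 = 5.28
  Sum = 70.5875 mg/L·h
k_e = ln2 / t½ = 0.693147 / 1.59 = 0.4359 h^-1
Extrapolated tail: C_last / k_e = 0.75 / 0.4359 = 1.721
AUC_0→∞ = 70.5875 + 1.721 = 72.3085 mg/L·h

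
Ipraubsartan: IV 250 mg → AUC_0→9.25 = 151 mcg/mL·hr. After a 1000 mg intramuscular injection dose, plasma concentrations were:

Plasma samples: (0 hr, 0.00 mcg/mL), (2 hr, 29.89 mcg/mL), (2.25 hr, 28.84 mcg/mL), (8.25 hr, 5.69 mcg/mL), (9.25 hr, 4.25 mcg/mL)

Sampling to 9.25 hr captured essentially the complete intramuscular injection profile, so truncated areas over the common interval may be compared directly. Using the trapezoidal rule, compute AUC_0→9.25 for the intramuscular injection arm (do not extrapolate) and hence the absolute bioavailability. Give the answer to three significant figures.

F = 0.241

Trapezoidal AUC_0→9.25 (intramuscular injection):
  [0→2]: (0.00+29.89)/2 × 2 = 29.89
  [2→2.25]: (29.89+28.84)/2 × 0.25 = 7.34125
  [2.25→8.25]: (28.84+5.69)/2 × 6 = 103.59
  [8.25→9.25]: (5.69+4.25)/2 × 1 = 4.97
  Sum = 145.79125 mcg/mL·hr
F = (AUC_ev/D_ev)/(AUC_iv/D_iv) = (145.79125/1000)/(151/250) = 0.14579125/0.604 = 0.2414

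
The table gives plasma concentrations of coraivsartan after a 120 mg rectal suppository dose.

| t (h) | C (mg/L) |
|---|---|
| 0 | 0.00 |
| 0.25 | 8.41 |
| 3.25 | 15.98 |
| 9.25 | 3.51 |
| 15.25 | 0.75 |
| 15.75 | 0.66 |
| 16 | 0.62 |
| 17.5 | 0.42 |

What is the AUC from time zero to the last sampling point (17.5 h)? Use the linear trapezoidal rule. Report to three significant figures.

AUC = 110 mg/L·h

Trapezoidal AUC_0→17.5:
  [0→0.25]: (0.00+8.41)/2 × 0.25 = 1.05125
  [0.25→3.25]: (8.41+15.98)/2 × 3 = 36.585
  [3.25→9.25]: (15.98+3.51)/2 × 6 = 58.47
  [9.25→15.25]: (3.51+0.75)/2 × 6 = 12.78
  [15.25→15.75]: (0.75+0.66)/2 × 0.5 = 0.3525
  [15.75→16]: (0.66+0.62)/2 × 0.25 = 0.16
  [16→17.5]: (0.62+0.42)/2 × 1.5 = 0.78
  Sum = 110.17875 mg/L·h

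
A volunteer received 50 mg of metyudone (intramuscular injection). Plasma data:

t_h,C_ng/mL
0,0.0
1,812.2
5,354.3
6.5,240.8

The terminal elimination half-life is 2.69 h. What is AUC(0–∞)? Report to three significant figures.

Trapezoidal AUC_0→6.5:
  [0→1]: (0.0+812.2)/2 × 1 = 406.1
  [1→5]: (812.2+354.3)/2 × 4 = 2333.0
  [5→6.5]: (354.3+240.8)/2 × 1.5 = 446.325
  Sum = 3185.425 ng/mL·h
k_e = ln2 / t½ = 0.693147 / 2.69 = 0.2577 h^-1
Extrapolated tail: C_last / k_e = 240.8 / 0.2577 = 934.420
AUC_0→∞ = 3185.425 + 934.420 = 4119.845 ng/mL·h

AUC = 4120 ng/mL·h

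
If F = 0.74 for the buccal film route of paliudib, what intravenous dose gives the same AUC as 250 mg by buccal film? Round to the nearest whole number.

D_iv = 185 mg

Systemic exposure from an extravascular dose = F × D_ev, so the equivalent IV dose is F × D_ev.
D_iv = F × D_ev = 0.74 × 250 = 185 mg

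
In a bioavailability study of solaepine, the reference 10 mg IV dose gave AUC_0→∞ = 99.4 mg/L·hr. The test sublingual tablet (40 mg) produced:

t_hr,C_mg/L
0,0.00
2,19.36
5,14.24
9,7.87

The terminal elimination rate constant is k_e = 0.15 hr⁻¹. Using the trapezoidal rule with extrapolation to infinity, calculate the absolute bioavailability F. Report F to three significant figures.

Trapezoidal AUC_0→9 (sublingual tablet):
  [0→2]: (0.00+19.36)/2 × 2 = 19.36
  [2→5]: (19.36+14.24)/2 × 3 = 50.4
  [5→9]: (14.24+7.87)/2 × 4 = 44.22
  Sum = 113.98 mg/L·hr
Tail: C_last/k_e = 7.87/0.15 = 52.467
AUC_0→∞ (sublingual tablet) = 113.98 + 52.467 = 166.447 mg/L·hr
F = (AUC_ev/D_ev)/(AUC_iv/D_iv) = (166.447/40)/(99.4/10) = 4.161175/9.94 = 0.4186

F = 0.419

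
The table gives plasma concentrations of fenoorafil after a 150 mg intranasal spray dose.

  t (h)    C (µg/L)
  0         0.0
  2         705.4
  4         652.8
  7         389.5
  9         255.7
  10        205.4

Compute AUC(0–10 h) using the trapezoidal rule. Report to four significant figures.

AUC = 4503 µg/L·h

Trapezoidal AUC_0→10:
  [0→2]: (0.0+705.4)/2 × 2 = 705.4
  [2→4]: (705.4+652.8)/2 × 2 = 1358.2
  [4→7]: (652.8+389.5)/2 × 3 = 1563.45
  [7→9]: (389.5+255.7)/2 × 2 = 645.2
  [9→10]: (255.7+205.4)/2 × 1 = 230.55
  Sum = 4502.8 µg/L·h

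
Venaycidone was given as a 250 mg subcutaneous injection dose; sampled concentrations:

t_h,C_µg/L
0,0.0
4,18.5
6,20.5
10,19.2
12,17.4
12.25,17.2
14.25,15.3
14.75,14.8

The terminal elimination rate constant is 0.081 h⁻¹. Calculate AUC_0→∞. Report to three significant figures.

AUC = 419 µg/L·h

Trapezoidal AUC_0→14.75:
  [0→4]: (0.0+18.5)/2 × 4 = 37.0
  [4→6]: (18.5+20.5)/2 × 2 = 39.0
  [6→10]: (20.5+19.2)/2 × 4 = 79.4
  [10→12]: (19.2+17.4)/2 × 2 = 36.6
  [12→12.25]: (17.4+17.2)/2 × 0.25 = 4.325
  [12.25→14.25]: (17.2+15.3)/2 × 2 = 32.5
  [14.25→14.75]: (15.3+14.8)/2 × 0.5 = 7.525
  Sum = 236.35 µg/L·h
Extrapolated tail: C_last / k_e = 14.8 / 0.081 = 182.716
AUC_0→∞ = 236.35 + 182.716 = 419.066 µg/L·h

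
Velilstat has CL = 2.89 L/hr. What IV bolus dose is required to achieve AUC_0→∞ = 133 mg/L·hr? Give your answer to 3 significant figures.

Dose_iv = CL × AUC_0→∞
     = 2.89 × 133 = 384.37 mg

Dose = 384 mg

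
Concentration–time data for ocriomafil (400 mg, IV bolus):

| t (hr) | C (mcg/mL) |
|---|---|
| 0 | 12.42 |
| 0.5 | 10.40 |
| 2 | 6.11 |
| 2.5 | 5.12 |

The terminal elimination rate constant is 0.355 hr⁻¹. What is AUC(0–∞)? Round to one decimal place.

AUC = 35.3 mcg/mL·hr

Trapezoidal AUC_0→2.5:
  [0→0.5]: (12.42+10.40)/2 × 0.5 = 5.705
  [0.5→2]: (10.40+6.11)/2 × 1.5 = 12.3825
  [2→2.5]: (6.11+5.12)/2 × 0.5 = 2.8075
  Sum = 20.895 mcg/mL·hr
Extrapolated tail: C_last / k_e = 5.12 / 0.355 = 14.423
AUC_0→∞ = 20.895 + 14.423 = 35.318 mcg/mL·hr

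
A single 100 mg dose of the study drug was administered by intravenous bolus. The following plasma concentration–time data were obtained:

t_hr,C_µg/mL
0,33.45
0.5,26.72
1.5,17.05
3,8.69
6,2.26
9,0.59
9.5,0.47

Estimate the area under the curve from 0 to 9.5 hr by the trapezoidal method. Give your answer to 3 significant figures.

AUC = 77.2 µg/mL·hr

Trapezoidal AUC_0→9.5:
  [0→0.5]: (33.45+26.72)/2 × 0.5 = 15.0425
  [0.5→1.5]: (26.72+17.05)/2 × 1 = 21.885
  [1.5→3]: (17.05+8.69)/2 × 1.5 = 19.305
  [3→6]: (8.69+2.26)/2 × 3 = 16.425
  [6→9]: (2.26+0.59)/2 × 3 = 4.275
  [9→9.5]: (0.59+0.47)/2 × 0.5 = 0.265
  Sum = 77.1975 µg/mL·hr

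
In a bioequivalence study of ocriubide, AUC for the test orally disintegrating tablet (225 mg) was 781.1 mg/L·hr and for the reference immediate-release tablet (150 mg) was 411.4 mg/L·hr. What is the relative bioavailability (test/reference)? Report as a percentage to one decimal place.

F_rel = (AUC_test/D_test) / (AUC_ref/D_ref)
      = (781.1/225) / (411.4/150)
      = 3.47156 / 2.74267 = 1.2658 = 126.58%

F_rel = 126.6%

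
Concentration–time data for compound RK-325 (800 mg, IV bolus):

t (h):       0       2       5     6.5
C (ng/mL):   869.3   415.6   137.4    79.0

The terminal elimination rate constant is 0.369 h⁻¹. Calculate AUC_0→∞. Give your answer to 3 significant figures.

AUC = 2490 ng/mL·h

Trapezoidal AUC_0→6.5:
  [0→2]: (869.3+415.6)/2 × 2 = 1284.9
  [2→5]: (415.6+137.4)/2 × 3 = 829.5
  [5→6.5]: (137.4+79.0)/2 × 1.5 = 162.3
  Sum = 2276.7 ng/mL·h
Extrapolated tail: C_last / k_e = 79.0 / 0.369 = 214.092
AUC_0→∞ = 2276.7 + 214.092 = 2490.792 ng/mL·h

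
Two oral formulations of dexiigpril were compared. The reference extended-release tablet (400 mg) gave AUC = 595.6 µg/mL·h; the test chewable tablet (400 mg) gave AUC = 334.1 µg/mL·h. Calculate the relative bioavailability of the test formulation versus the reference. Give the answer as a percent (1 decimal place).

F_rel = 56.1%

F_rel = (AUC_test/D_test) / (AUC_ref/D_ref)
      = (334.1/400) / (595.6/400)
      = 0.83525 / 1.489 = 0.5609 = 56.09%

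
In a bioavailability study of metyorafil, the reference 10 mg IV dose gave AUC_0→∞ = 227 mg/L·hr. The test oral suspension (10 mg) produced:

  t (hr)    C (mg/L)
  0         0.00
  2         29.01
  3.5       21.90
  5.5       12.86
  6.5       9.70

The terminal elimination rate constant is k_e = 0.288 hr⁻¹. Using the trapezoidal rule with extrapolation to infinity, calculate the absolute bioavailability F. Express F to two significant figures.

F = 0.65

Trapezoidal AUC_0→6.5 (oral suspension):
  [0→2]: (0.00+29.01)/2 × 2 = 29.01
  [2→3.5]: (29.01+21.90)/2 × 1.5 = 38.1825
  [3.5→5.5]: (21.90+12.86)/2 × 2 = 34.76
  [5.5→6.5]: (12.86+9.70)/2 × 1 = 11.28
  Sum = 113.2325 mg/L·hr
Tail: C_last/k_e = 9.70/0.288 = 33.681
AUC_0→∞ (oral suspension) = 113.2325 + 33.681 = 146.9135 mg/L·hr
F = (AUC_ev/D_ev)/(AUC_iv/D_iv) = (146.9135/10)/(227/10) = 14.69135/22.7 = 0.6472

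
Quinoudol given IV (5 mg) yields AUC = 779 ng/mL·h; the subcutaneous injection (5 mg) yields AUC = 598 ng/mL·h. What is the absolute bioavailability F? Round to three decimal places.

F = (AUC_ev / D_ev) / (AUC_iv / D_iv)
  = (598/5) / (779/5)
  = 119.6 / 155.8 = 0.7677

F = 0.768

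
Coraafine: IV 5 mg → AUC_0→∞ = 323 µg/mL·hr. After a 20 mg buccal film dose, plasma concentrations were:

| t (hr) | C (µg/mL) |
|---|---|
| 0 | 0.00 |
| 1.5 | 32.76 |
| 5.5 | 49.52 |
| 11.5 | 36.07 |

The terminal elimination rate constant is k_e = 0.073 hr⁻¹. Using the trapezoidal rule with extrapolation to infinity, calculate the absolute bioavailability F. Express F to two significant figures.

F = 0.73

Trapezoidal AUC_0→11.5 (buccal film):
  [0→1.5]: (0.00+32.76)/2 × 1.5 = 24.57
  [1.5→5.5]: (32.76+49.52)/2 × 4 = 164.56
  [5.5→11.5]: (49.52+36.07)/2 × 6 = 256.77
  Sum = 445.9 µg/mL·hr
Tail: C_last/k_e = 36.07/0.073 = 494.110
AUC_0→∞ (buccal film) = 445.9 + 494.110 = 940.01 µg/mL·hr
F = (AUC_ev/D_ev)/(AUC_iv/D_iv) = (940.01/20)/(323/5) = 47.0005/64.6 = 0.7276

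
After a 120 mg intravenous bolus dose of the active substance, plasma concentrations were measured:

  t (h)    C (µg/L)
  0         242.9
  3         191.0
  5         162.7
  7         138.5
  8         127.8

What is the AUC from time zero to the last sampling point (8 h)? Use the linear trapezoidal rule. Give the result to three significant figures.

Trapezoidal AUC_0→8:
  [0→3]: (242.9+191.0)/2 × 3 = 650.85
  [3→5]: (191.0+162.7)/2 × 2 = 353.7
  [5→7]: (162.7+138.5)/2 × 2 = 301.2
  [7→8]: (138.5+127.8)/2 × 1 = 133.15
  Sum = 1438.9 µg/L·h

AUC = 1440 µg/L·h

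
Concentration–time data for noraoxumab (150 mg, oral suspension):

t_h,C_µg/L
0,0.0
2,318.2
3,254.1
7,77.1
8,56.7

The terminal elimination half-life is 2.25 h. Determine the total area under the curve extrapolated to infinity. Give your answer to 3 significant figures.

AUC = 1520 µg/L·h

Trapezoidal AUC_0→8:
  [0→2]: (0.0+318.2)/2 × 2 = 318.2
  [2→3]: (318.2+254.1)/2 × 1 = 286.15
  [3→7]: (254.1+77.1)/2 × 4 = 662.4
  [7→8]: (77.1+56.7)/2 × 1 = 66.9
  Sum = 1333.65 µg/L·h
k_e = ln2 / t½ = 0.693147 / 2.25 = 0.3081 h^-1
Extrapolated tail: C_last / k_e = 56.7 / 0.3081 = 184.031
AUC_0→∞ = 1333.65 + 184.031 = 1517.681 µg/L·h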